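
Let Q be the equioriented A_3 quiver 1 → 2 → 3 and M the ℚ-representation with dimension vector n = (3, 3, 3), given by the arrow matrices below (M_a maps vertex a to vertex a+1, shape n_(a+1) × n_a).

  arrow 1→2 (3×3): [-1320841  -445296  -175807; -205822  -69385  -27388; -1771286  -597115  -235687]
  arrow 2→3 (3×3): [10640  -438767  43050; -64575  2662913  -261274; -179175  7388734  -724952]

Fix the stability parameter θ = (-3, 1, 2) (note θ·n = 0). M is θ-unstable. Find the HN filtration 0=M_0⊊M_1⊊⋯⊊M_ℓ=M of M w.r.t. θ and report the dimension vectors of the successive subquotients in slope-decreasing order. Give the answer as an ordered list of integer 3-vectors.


Via rank(M_{q-1}∘⋯∘M_p): M ≅ I[1,2], I[1,3]^2, I[3,3].
μ_θ-semistable layers: μ^(1)=2; μ^(2)=1; μ^(3)=-3

((0, 0, 3); (0, 3, 0); (3, 0, 0))


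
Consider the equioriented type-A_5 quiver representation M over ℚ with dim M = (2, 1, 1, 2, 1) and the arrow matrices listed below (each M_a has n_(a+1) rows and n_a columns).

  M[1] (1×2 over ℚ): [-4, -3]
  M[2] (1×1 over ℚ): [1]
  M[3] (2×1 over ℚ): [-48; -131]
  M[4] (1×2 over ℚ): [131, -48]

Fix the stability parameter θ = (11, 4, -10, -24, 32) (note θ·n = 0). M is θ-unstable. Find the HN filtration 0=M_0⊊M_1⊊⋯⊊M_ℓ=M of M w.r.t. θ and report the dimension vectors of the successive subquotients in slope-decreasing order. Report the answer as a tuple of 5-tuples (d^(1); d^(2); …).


Via rank(M_{q-1}∘⋯∘M_p): M ≅ I[1,1], I[1,4], I[4,5].
μ_θ-semistable layers: μ^(1)=32; μ^(2)=11; μ^(3)=-19/4; μ^(4)=-24

((0, 0, 0, 0, 1); (1, 0, 0, 0, 0); (1, 1, 1, 1, 0); (0, 0, 0, 1, 0))


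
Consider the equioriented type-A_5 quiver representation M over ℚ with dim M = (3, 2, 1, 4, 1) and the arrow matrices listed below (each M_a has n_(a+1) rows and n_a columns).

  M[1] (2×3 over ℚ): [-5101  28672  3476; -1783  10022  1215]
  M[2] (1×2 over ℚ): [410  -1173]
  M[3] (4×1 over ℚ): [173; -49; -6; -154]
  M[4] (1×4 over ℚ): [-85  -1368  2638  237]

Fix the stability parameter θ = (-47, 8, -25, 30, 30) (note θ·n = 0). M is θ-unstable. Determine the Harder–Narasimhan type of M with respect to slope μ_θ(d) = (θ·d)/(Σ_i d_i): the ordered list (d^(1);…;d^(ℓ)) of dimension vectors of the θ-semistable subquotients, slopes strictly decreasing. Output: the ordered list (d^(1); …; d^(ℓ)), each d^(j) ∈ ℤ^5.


Interval decomposition of M: I[1,1], I[1,2], I[1,5], I[4,4]^3.
HN type (ℓ=4): μ^(1)=30; μ^(2)=8; μ^(3)=-17/2; μ^(4)=-47

((0, 0, 0, 4, 1); (0, 1, 0, 0, 0); (0, 1, 1, 0, 0); (3, 0, 0, 0, 0))


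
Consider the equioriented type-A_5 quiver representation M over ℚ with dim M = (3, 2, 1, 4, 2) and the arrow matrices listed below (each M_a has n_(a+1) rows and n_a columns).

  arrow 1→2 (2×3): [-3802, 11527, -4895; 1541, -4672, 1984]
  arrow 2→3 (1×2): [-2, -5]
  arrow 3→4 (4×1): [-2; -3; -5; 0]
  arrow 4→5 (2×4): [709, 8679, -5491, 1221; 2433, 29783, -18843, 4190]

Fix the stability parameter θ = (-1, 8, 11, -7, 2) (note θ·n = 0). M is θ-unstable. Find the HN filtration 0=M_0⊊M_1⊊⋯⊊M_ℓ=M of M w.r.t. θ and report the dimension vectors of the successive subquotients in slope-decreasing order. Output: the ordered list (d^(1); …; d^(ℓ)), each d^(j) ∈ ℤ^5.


Barcode: M ≅ I[1,1], I[1,2], I[1,4], I[4,4], I[4,5]^2. HN layers by μ_θ (5 steps, strictly decreasing):
  μ^(1)=8; μ^(2)=4; μ^(3)=2; μ^(4)=-1; μ^(5)=-7

((0, 1, 0, 0, 0); (0, 1, 1, 1, 0); (0, 0, 0, 0, 2); (3, 0, 0, 0, 0); (0, 0, 0, 3, 0))


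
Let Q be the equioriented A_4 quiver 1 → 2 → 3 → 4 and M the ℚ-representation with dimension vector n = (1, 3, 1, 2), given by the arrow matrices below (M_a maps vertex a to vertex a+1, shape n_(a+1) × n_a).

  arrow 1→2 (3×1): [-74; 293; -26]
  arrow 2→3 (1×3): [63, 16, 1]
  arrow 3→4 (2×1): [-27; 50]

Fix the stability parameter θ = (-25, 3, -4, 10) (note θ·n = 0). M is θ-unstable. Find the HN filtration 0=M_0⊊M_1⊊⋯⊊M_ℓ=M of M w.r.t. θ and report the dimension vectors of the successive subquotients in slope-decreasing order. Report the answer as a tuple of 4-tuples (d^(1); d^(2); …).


Via rank(M_{q-1}∘⋯∘M_p): M ≅ I[1,2], I[2,2], I[2,4], I[4,4].
μ_θ-semistable layers: μ^(1)=10; μ^(2)=3; μ^(3)=-1/2; μ^(4)=-25

((0, 0, 0, 2); (0, 2, 0, 0); (0, 1, 1, 0); (1, 0, 0, 0))


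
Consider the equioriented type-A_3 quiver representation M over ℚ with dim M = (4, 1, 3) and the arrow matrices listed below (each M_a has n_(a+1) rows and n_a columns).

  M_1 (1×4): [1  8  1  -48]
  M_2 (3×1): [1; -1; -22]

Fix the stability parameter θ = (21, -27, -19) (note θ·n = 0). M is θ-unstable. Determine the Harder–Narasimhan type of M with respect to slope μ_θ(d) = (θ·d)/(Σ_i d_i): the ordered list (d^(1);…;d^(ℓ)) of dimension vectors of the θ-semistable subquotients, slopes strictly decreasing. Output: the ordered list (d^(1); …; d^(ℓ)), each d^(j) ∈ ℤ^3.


Barcode: M ≅ I[1,1]^3, I[1,3], I[3,3]^2. HN layers by μ_θ (3 steps, strictly decreasing):
  μ^(1)=21; μ^(2)=-25/3; μ^(3)=-19

((3, 0, 0); (1, 1, 1); (0, 0, 2))


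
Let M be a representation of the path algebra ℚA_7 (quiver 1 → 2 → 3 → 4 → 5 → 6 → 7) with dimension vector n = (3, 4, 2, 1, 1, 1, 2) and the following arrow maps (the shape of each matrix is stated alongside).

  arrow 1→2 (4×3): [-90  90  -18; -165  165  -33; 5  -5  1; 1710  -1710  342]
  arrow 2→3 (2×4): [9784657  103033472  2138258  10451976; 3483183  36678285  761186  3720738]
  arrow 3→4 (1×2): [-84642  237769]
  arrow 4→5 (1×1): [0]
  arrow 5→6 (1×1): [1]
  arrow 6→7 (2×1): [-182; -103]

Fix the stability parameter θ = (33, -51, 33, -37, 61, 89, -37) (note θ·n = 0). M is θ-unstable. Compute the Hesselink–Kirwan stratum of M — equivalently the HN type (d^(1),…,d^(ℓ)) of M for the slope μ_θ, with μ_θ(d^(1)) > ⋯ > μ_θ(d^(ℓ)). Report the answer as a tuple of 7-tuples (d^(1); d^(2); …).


Interval decomposition of M: I[1,1]^2, I[1,4], I[2,2]^2, I[2,3], I[5,7], I[7,7].
HN type (ℓ=6): μ^(1)=113/3; μ^(2)=33; μ^(3)=-2; μ^(4)=-9; μ^(5)=-37; μ^(6)=-51

((0, 0, 0, 0, 1, 1, 1); (2, 0, 1, 0, 0, 0, 0); (0, 0, 1, 1, 0, 0, 0); (1, 1, 0, 0, 0, 0, 0); (0, 0, 0, 0, 0, 0, 1); (0, 3, 0, 0, 0, 0, 0))


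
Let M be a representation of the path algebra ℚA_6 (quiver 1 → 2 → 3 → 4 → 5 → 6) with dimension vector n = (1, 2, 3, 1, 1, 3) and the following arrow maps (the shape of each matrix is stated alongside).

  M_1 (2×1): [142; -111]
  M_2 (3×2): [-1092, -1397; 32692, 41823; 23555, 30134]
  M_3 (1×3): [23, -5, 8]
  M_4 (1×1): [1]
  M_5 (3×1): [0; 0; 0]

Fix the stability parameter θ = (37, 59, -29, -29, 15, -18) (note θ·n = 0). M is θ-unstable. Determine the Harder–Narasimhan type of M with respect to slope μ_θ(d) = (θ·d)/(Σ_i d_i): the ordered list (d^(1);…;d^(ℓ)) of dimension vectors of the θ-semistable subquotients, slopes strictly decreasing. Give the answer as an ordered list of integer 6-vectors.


Interval decomposition of M: I[1,5], I[2,3], I[3,3], I[6,6]^3.
HN type (ℓ=4): μ^(1)=15; μ^(2)=19/2; μ^(3)=-18; μ^(4)=-29

((0, 1, 1, 0, 1, 0); (1, 1, 1, 1, 0, 0); (0, 0, 0, 0, 0, 3); (0, 0, 1, 0, 0, 0))


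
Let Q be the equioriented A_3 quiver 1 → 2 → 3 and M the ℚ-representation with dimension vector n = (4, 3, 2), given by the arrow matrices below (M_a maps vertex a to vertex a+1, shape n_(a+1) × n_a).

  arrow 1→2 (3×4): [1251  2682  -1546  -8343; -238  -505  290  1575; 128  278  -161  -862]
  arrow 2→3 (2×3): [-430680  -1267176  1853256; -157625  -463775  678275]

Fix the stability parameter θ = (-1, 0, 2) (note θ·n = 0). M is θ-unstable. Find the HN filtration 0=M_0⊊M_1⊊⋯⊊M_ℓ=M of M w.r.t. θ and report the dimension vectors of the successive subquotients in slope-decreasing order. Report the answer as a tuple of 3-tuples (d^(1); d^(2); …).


Interval decomposition of M: I[1,1], I[1,2]^2, I[1,3], I[3,3].
HN type (ℓ=3): μ^(1)=2; μ^(2)=0; μ^(3)=-1

((0, 0, 2); (0, 3, 0); (4, 0, 0))


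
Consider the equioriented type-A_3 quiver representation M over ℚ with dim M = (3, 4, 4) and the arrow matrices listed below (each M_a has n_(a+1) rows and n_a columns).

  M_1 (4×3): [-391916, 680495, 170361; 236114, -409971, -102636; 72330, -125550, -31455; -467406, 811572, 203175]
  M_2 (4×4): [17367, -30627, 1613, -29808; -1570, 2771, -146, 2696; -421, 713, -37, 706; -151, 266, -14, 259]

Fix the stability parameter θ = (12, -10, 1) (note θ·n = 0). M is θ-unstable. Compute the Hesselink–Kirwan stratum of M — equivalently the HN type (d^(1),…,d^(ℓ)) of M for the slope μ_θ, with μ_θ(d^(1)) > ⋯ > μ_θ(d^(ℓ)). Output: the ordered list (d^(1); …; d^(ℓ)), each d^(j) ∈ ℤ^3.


Via rank(M_{q-1}∘⋯∘M_p): M ≅ I[1,1], I[1,2], I[1,3], I[2,3]^2, I[3,3].
μ_θ-semistable layers: μ^(1)=12; μ^(2)=1; μ^(3)=-10

((1, 0, 0); (2, 2, 4); (0, 2, 0))


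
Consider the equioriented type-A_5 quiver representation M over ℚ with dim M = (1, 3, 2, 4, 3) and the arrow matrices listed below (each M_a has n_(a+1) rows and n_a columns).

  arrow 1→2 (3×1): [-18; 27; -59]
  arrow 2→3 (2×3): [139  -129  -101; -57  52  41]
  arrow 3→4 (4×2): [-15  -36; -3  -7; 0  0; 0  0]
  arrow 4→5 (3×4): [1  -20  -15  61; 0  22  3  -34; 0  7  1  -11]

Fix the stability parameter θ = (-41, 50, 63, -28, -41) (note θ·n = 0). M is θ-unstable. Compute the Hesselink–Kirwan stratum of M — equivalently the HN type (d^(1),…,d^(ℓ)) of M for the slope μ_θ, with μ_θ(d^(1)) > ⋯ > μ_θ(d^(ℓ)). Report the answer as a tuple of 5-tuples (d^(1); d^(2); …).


Via rank(M_{q-1}∘⋯∘M_p): M ≅ I[1,5], I[2,2], I[2,5], I[4,4], I[4,5].
μ_θ-semistable layers: μ^(1)=50; μ^(2)=11; μ^(3)=-28; μ^(4)=-69/2; μ^(5)=-41

((0, 1, 0, 0, 0); (0, 2, 2, 2, 2); (0, 0, 0, 1, 0); (0, 0, 0, 1, 1); (1, 0, 0, 0, 0))


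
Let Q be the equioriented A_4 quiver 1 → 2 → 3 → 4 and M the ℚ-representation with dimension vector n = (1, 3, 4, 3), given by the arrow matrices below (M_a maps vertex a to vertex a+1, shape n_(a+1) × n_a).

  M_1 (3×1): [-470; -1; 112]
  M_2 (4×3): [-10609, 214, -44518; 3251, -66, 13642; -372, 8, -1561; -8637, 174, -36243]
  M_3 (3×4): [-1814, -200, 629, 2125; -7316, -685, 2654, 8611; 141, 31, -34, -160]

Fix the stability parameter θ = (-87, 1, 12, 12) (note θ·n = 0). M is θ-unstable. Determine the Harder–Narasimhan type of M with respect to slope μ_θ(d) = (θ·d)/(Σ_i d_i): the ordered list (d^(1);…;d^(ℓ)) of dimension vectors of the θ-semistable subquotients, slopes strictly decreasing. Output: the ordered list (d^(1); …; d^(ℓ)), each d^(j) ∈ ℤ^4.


Barcode: M ≅ I[1,2], I[2,4]^2, I[3,3], I[3,4]. HN layers by μ_θ (3 steps, strictly decreasing):
  μ^(1)=12; μ^(2)=1; μ^(3)=-87

((0, 0, 4, 3); (0, 3, 0, 0); (1, 0, 0, 0))


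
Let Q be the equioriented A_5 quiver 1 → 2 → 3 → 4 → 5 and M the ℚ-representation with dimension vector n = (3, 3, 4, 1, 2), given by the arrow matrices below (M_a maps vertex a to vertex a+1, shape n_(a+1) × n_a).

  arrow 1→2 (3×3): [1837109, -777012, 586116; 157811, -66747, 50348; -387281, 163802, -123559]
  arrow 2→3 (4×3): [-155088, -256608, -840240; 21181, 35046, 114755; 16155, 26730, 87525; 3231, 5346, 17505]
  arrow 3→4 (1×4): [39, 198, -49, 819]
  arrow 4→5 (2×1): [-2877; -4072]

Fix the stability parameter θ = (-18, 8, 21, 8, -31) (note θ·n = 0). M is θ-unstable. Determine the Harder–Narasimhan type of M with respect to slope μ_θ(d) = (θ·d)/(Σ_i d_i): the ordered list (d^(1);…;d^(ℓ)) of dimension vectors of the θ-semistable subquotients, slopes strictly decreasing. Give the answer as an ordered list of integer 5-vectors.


Interval decomposition of M: I[1,2]^2, I[1,3], I[3,3]^2, I[3,5], I[5,5].
HN type (ℓ=5): μ^(1)=21; μ^(2)=8; μ^(3)=-2/3; μ^(4)=-18; μ^(5)=-31

((0, 0, 3, 0, 0); (0, 3, 0, 0, 0); (0, 0, 1, 1, 1); (3, 0, 0, 0, 0); (0, 0, 0, 0, 1))


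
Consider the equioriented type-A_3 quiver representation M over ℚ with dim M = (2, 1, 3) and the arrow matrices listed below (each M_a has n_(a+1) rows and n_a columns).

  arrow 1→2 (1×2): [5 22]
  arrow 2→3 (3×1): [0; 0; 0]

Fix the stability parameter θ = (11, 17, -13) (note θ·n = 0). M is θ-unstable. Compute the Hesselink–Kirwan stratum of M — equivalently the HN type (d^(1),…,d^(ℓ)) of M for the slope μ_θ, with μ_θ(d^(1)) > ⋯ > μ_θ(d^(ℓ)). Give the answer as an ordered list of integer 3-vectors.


Interval decomposition of M: I[1,1], I[1,2], I[3,3]^3.
HN type (ℓ=3): μ^(1)=17; μ^(2)=11; μ^(3)=-13

((0, 1, 0); (2, 0, 0); (0, 0, 3))


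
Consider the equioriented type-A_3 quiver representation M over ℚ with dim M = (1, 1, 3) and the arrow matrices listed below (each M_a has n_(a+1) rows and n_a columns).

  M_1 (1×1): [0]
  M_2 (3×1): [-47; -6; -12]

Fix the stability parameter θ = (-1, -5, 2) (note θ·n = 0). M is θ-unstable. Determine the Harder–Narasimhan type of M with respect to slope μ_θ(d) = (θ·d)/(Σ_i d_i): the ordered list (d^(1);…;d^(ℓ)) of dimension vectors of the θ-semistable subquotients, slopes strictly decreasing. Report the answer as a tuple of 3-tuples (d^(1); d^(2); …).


Barcode: M ≅ I[1,1], I[2,3], I[3,3]^2. HN layers by μ_θ (3 steps, strictly decreasing):
  μ^(1)=2; μ^(2)=-1; μ^(3)=-5

((0, 0, 3); (1, 0, 0); (0, 1, 0))


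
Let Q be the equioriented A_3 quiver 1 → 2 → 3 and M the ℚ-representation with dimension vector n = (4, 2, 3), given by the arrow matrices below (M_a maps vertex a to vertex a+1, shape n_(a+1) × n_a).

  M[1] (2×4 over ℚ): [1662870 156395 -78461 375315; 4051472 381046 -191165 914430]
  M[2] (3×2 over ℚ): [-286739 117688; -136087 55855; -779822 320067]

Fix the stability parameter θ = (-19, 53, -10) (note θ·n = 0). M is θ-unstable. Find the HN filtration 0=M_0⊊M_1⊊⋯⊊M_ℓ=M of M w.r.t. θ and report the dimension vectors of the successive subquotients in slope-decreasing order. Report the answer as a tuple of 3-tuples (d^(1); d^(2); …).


Interval decomposition of M: I[1,1]^2, I[1,3]^2, I[3,3].
HN type (ℓ=3): μ^(1)=43/2; μ^(2)=-10; μ^(3)=-19

((0, 2, 2); (0, 0, 1); (4, 0, 0))


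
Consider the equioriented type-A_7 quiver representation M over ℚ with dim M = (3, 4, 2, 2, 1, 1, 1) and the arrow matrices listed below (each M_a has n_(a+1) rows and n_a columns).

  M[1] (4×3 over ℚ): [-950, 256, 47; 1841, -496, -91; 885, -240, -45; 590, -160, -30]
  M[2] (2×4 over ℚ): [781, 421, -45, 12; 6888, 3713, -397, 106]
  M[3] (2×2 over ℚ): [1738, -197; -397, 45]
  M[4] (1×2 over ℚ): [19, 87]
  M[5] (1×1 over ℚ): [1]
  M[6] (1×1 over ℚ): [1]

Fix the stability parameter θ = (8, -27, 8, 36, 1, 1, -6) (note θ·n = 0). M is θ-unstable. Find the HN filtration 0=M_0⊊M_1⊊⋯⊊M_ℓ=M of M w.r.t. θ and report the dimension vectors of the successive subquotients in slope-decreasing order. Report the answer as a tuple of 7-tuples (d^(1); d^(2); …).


Via rank(M_{q-1}∘⋯∘M_p): M ≅ I[1,1], I[1,2], I[1,7], I[2,2], I[2,4].
μ_θ-semistable layers: μ^(1)=36; μ^(2)=8; μ^(3)=-19/2; μ^(4)=-27

((0, 0, 0, 1, 0, 0, 0); (1, 0, 2, 1, 1, 1, 1); (2, 2, 0, 0, 0, 0, 0); (0, 2, 0, 0, 0, 0, 0))


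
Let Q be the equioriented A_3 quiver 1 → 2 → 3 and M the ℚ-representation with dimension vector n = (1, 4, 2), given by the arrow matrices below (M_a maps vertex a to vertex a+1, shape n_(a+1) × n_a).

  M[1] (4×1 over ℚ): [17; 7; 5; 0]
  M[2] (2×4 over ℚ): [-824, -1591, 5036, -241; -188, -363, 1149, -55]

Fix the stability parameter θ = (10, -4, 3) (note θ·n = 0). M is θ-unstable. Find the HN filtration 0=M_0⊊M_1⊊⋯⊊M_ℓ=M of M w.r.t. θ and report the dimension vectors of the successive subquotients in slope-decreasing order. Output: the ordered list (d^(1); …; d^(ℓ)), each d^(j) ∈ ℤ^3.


Via rank(M_{q-1}∘⋯∘M_p): M ≅ I[1,3], I[2,2]^2, I[2,3].
μ_θ-semistable layers: μ^(1)=3; μ^(2)=-4

((1, 1, 2); (0, 3, 0))


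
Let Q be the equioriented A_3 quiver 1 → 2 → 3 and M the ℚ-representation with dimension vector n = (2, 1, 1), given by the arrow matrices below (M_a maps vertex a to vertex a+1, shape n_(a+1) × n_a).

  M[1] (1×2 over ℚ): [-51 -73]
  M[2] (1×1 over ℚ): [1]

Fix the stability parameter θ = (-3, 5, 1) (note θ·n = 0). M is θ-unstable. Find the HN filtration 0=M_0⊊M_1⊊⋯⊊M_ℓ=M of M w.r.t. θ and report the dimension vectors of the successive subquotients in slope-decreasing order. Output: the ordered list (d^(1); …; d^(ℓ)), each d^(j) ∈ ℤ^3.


Via rank(M_{q-1}∘⋯∘M_p): M ≅ I[1,1], I[1,3].
μ_θ-semistable layers: μ^(1)=3; μ^(2)=-3

((0, 1, 1); (2, 0, 0))


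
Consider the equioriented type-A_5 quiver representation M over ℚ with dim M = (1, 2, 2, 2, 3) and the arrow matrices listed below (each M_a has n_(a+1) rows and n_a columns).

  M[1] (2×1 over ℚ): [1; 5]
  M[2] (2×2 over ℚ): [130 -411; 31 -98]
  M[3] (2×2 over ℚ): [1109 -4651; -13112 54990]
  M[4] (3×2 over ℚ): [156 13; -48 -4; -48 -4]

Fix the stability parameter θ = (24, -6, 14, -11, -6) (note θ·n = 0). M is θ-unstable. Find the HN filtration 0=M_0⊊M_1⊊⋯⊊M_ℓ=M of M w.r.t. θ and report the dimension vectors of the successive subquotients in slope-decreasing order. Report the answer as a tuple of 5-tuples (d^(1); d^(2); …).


Interval decomposition of M: I[1,5], I[2,4], I[5,5]^2.
HN type (ℓ=3): μ^(1)=3; μ^(2)=3/2; μ^(3)=-6

((1, 1, 1, 1, 1); (0, 0, 1, 1, 0); (0, 1, 0, 0, 2))


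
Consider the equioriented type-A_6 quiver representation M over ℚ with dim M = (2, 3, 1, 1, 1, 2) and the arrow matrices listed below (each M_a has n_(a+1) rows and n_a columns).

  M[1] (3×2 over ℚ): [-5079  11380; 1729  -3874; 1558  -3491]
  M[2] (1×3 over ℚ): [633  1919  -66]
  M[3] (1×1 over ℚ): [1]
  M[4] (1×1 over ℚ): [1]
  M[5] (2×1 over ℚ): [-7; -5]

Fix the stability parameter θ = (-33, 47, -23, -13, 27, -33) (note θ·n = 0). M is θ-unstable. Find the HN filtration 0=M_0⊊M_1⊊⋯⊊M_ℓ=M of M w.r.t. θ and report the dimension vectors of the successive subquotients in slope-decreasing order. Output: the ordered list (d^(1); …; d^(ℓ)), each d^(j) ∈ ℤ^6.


Barcode: M ≅ I[1,2], I[1,6], I[2,2], I[6,6]. HN layers by μ_θ (3 steps, strictly decreasing):
  μ^(1)=47; μ^(2)=1; μ^(3)=-33

((0, 2, 0, 0, 0, 0); (0, 1, 1, 1, 1, 1); (2, 0, 0, 0, 0, 1))


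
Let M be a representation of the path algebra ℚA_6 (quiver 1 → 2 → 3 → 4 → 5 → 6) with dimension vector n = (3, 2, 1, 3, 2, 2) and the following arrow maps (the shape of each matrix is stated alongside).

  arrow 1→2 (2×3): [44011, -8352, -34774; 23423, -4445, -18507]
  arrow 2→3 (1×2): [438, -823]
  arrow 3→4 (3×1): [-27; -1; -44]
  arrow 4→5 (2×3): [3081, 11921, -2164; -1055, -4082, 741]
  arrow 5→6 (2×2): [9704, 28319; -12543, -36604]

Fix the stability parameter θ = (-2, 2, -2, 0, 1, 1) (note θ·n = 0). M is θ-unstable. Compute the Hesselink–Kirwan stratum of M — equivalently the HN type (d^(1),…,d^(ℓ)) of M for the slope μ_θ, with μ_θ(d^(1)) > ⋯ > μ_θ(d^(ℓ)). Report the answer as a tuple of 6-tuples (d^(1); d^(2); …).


Barcode: M ≅ I[1,1], I[1,2], I[1,6], I[4,4], I[4,6]. HN layers by μ_θ (4 steps, strictly decreasing):
  μ^(1)=2; μ^(2)=1; μ^(3)=0; μ^(4)=-2

((0, 1, 0, 0, 0, 0); (0, 0, 0, 0, 2, 2); (0, 1, 1, 3, 0, 0); (3, 0, 0, 0, 0, 0))


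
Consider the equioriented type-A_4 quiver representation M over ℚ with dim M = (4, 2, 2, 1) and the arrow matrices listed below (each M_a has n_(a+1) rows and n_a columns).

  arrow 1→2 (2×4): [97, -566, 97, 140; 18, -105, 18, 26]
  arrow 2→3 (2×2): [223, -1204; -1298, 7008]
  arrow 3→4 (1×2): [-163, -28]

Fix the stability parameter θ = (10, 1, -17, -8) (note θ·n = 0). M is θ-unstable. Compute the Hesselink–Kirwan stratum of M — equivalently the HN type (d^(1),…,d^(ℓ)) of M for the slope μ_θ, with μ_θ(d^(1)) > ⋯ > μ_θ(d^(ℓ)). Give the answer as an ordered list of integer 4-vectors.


Via rank(M_{q-1}∘⋯∘M_p): M ≅ I[1,1]^2, I[1,3], I[1,4].
μ_θ-semistable layers: μ^(1)=10; μ^(2)=-2; μ^(3)=-7/2

((2, 0, 0, 0); (1, 1, 1, 0); (1, 1, 1, 1))


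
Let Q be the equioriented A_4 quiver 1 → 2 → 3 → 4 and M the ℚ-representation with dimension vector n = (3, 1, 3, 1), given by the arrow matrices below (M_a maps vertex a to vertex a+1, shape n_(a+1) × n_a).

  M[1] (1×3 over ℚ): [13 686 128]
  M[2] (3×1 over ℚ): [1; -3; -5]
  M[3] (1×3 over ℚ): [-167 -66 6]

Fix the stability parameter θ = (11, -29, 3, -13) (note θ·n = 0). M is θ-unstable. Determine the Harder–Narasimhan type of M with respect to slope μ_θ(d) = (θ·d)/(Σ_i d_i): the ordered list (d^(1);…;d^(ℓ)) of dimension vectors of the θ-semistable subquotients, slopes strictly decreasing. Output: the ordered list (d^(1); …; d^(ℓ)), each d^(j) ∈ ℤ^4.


Via rank(M_{q-1}∘⋯∘M_p): M ≅ I[1,1]^2, I[1,4], I[3,3]^2.
μ_θ-semistable layers: μ^(1)=11; μ^(2)=3; μ^(3)=-5; μ^(4)=-9

((2, 0, 0, 0); (0, 0, 2, 0); (0, 0, 1, 1); (1, 1, 0, 0))


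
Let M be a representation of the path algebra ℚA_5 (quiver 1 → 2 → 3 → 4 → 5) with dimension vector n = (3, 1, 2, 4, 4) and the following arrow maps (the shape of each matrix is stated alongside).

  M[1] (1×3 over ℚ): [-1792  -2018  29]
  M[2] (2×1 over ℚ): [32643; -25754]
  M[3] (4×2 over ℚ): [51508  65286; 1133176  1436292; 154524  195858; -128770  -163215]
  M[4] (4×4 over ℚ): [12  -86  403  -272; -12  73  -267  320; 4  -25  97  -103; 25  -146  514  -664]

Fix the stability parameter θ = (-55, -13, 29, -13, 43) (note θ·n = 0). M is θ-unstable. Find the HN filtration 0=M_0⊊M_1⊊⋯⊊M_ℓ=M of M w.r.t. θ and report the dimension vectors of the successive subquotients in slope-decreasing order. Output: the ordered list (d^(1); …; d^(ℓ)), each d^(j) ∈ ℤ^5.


Interval decomposition of M: I[1,1]^2, I[1,3], I[3,5], I[4,5]^3.
HN type (ℓ=5): μ^(1)=43; μ^(2)=29; μ^(3)=8; μ^(4)=-13; μ^(5)=-55

((0, 0, 0, 0, 4); (0, 0, 1, 0, 0); (0, 0, 1, 1, 0); (0, 1, 0, 3, 0); (3, 0, 0, 0, 0))


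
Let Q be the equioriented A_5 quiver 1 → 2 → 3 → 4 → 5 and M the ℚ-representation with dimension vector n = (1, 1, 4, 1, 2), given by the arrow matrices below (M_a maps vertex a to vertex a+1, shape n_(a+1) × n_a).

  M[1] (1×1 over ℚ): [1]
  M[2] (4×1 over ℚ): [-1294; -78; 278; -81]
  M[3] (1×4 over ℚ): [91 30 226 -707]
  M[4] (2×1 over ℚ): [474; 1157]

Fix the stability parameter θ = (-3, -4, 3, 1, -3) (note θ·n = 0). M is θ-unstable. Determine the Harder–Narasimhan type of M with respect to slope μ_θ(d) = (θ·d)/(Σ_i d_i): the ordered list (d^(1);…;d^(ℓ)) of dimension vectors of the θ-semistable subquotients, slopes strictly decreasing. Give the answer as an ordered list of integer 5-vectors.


Via rank(M_{q-1}∘⋯∘M_p): M ≅ I[1,5], I[3,3]^3, I[5,5].
μ_θ-semistable layers: μ^(1)=3; μ^(2)=1/3; μ^(3)=-3; μ^(4)=-7/2

((0, 0, 3, 0, 0); (0, 0, 1, 1, 1); (0, 0, 0, 0, 1); (1, 1, 0, 0, 0))


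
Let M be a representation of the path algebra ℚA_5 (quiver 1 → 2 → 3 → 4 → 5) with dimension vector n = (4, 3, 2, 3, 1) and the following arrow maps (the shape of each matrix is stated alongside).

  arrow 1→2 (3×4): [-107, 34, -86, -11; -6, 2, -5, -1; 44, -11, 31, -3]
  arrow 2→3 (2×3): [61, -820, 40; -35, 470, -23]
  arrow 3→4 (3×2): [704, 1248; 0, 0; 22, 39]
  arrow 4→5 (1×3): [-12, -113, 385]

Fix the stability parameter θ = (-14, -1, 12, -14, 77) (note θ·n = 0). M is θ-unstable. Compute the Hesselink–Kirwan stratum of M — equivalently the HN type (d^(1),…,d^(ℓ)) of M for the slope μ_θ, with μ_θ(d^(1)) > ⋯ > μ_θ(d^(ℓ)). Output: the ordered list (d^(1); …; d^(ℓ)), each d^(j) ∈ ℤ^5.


Barcode: M ≅ I[1,1], I[1,2], I[1,3], I[1,5], I[4,4]^2. HN layers by μ_θ (4 steps, strictly decreasing):
  μ^(1)=77; μ^(2)=12; μ^(3)=-1; μ^(4)=-14

((0, 0, 0, 0, 1); (0, 0, 1, 0, 0); (0, 3, 1, 1, 0); (4, 0, 0, 2, 0))


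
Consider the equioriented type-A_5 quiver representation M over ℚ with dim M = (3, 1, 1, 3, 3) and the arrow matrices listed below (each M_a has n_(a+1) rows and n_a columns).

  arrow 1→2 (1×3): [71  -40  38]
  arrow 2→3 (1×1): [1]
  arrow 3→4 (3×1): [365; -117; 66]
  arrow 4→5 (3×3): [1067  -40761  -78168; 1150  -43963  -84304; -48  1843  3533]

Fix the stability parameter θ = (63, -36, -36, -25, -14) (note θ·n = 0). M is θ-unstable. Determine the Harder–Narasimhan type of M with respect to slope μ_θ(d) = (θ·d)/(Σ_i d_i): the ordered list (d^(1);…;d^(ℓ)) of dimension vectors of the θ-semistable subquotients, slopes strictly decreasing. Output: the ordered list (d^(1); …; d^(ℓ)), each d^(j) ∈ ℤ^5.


Interval decomposition of M: I[1,1]^2, I[1,5], I[4,5]^2.
HN type (ℓ=4): μ^(1)=63; μ^(2)=-48/5; μ^(3)=-14; μ^(4)=-25

((2, 0, 0, 0, 0); (1, 1, 1, 1, 1); (0, 0, 0, 0, 2); (0, 0, 0, 2, 0))


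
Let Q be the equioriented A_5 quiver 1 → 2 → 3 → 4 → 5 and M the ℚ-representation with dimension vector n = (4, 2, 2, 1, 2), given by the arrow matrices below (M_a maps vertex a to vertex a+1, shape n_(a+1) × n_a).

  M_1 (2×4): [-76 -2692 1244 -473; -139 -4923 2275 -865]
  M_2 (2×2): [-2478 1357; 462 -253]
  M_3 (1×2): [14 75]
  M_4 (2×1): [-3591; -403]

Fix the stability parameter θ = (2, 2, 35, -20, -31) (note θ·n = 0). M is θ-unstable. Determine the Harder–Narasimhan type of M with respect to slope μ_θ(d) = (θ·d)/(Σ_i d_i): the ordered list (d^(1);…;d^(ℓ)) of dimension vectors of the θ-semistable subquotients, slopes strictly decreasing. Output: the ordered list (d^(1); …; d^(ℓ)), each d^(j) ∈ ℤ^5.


Via rank(M_{q-1}∘⋯∘M_p): M ≅ I[1,1]^2, I[1,2], I[1,5], I[3,3], I[5,5].
μ_θ-semistable layers: μ^(1)=35; μ^(2)=2; μ^(3)=-12/5; μ^(4)=-31

((0, 0, 1, 0, 0); (3, 1, 0, 0, 0); (1, 1, 1, 1, 1); (0, 0, 0, 0, 1))


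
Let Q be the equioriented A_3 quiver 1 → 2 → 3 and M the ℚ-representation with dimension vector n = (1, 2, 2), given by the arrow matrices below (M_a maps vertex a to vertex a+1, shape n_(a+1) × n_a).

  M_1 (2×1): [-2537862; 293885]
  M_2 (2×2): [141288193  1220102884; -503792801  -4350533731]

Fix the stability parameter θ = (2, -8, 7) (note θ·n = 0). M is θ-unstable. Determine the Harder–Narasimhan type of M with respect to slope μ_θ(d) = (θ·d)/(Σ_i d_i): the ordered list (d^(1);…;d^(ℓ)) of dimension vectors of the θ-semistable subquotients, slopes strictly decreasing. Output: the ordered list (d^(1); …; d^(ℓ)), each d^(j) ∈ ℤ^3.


Barcode: M ≅ I[1,3], I[2,3]. HN layers by μ_θ (3 steps, strictly decreasing):
  μ^(1)=7; μ^(2)=-3; μ^(3)=-8

((0, 0, 2); (1, 1, 0); (0, 1, 0))


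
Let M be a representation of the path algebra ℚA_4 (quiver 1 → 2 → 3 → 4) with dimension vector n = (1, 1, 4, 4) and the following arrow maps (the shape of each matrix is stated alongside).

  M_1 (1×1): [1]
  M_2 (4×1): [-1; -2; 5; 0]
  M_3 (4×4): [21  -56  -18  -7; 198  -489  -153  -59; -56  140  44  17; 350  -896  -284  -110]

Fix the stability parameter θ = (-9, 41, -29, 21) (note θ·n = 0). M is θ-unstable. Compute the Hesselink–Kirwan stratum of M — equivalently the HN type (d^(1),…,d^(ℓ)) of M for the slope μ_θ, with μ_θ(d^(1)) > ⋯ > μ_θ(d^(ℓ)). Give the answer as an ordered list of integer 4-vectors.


Barcode: M ≅ I[1,4], I[3,3], I[3,4]^2, I[4,4]. HN layers by μ_θ (4 steps, strictly decreasing):
  μ^(1)=21; μ^(2)=6; μ^(3)=-9; μ^(4)=-29

((0, 0, 0, 4); (0, 1, 1, 0); (1, 0, 0, 0); (0, 0, 3, 0))


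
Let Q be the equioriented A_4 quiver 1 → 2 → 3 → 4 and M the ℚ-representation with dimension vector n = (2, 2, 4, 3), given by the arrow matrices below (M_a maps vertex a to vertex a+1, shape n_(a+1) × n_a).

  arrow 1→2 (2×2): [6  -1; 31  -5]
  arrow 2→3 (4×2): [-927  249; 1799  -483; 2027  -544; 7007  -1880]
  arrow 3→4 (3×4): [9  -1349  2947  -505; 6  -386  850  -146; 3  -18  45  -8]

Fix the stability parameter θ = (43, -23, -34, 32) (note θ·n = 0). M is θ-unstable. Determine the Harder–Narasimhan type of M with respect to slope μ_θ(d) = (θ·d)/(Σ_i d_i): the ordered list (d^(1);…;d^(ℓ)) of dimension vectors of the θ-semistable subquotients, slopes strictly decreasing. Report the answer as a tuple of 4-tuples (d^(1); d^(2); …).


Interval decomposition of M: I[1,3], I[1,4], I[3,3], I[3,4], I[4,4].
HN type (ℓ=3): μ^(1)=32; μ^(2)=-14/3; μ^(3)=-34

((0, 0, 0, 3); (2, 2, 2, 0); (0, 0, 2, 0))


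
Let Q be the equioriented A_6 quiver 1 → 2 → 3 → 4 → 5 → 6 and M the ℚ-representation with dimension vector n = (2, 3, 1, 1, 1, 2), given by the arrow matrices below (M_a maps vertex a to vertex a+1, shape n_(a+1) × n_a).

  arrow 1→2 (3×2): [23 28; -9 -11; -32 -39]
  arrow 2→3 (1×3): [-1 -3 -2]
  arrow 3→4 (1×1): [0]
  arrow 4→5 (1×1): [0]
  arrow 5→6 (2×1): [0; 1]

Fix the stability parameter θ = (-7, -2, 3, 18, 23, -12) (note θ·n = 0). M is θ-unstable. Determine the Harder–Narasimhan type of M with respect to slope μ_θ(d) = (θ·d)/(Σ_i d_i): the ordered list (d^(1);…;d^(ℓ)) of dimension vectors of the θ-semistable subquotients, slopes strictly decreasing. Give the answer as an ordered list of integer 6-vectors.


Interval decomposition of M: I[1,2], I[1,3], I[2,2], I[4,4], I[5,6], I[6,6].
HN type (ℓ=6): μ^(1)=18; μ^(2)=11/2; μ^(3)=3; μ^(4)=-2; μ^(5)=-7; μ^(6)=-12

((0, 0, 0, 1, 0, 0); (0, 0, 0, 0, 1, 1); (0, 0, 1, 0, 0, 0); (0, 3, 0, 0, 0, 0); (2, 0, 0, 0, 0, 0); (0, 0, 0, 0, 0, 1))


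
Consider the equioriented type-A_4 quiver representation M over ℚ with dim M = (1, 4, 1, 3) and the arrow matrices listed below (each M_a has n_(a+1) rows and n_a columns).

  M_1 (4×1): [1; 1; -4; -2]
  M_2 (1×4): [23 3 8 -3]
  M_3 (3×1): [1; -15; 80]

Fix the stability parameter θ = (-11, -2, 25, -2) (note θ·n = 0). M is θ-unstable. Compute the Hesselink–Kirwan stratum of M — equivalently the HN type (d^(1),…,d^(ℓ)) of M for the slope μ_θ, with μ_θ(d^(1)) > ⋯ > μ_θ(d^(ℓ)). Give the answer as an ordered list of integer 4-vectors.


Interval decomposition of M: I[1,2], I[2,2]^2, I[2,4], I[4,4]^2.
HN type (ℓ=3): μ^(1)=23/2; μ^(2)=-2; μ^(3)=-11

((0, 0, 1, 1); (0, 4, 0, 2); (1, 0, 0, 0))


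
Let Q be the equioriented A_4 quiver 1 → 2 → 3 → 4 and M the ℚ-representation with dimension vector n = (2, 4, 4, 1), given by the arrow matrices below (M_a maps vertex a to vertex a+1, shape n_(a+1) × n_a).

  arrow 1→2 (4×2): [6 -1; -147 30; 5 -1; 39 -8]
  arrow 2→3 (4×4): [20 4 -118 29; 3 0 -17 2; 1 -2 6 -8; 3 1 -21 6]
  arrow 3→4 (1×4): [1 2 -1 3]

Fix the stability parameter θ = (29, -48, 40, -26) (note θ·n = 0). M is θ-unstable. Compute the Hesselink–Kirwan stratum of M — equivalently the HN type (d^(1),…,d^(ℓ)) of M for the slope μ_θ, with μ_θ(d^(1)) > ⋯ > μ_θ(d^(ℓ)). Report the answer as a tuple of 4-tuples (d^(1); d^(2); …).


Barcode: M ≅ I[1,3], I[1,4], I[2,3]^2. HN layers by μ_θ (4 steps, strictly decreasing):
  μ^(1)=40; μ^(2)=7; μ^(3)=-19/2; μ^(4)=-48

((0, 0, 3, 0); (0, 0, 1, 1); (2, 2, 0, 0); (0, 2, 0, 0))


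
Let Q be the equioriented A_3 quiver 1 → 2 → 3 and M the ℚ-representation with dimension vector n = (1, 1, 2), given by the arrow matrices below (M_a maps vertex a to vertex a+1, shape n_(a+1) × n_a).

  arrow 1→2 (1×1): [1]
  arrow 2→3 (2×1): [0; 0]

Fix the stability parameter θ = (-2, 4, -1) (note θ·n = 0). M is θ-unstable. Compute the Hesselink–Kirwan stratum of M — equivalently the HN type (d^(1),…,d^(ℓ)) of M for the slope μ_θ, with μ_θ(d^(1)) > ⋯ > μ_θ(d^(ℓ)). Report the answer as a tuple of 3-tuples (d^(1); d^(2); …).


Barcode: M ≅ I[1,2], I[3,3]^2. HN layers by μ_θ (3 steps, strictly decreasing):
  μ^(1)=4; μ^(2)=-1; μ^(3)=-2

((0, 1, 0); (0, 0, 2); (1, 0, 0))


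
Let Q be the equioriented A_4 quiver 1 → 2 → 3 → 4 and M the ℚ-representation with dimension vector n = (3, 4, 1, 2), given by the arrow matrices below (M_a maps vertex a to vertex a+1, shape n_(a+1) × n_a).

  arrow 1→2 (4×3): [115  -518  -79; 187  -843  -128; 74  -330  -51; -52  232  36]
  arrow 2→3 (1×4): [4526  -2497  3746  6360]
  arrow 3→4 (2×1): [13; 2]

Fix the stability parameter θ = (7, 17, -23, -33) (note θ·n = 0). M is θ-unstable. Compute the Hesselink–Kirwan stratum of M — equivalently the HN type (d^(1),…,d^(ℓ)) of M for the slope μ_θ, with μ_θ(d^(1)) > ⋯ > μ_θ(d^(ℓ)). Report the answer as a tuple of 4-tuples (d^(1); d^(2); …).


Barcode: M ≅ I[1,2]^2, I[1,4], I[2,2], I[4,4]. HN layers by μ_θ (4 steps, strictly decreasing):
  μ^(1)=17; μ^(2)=7; μ^(3)=-8; μ^(4)=-33

((0, 3, 0, 0); (2, 0, 0, 0); (1, 1, 1, 1); (0, 0, 0, 1))


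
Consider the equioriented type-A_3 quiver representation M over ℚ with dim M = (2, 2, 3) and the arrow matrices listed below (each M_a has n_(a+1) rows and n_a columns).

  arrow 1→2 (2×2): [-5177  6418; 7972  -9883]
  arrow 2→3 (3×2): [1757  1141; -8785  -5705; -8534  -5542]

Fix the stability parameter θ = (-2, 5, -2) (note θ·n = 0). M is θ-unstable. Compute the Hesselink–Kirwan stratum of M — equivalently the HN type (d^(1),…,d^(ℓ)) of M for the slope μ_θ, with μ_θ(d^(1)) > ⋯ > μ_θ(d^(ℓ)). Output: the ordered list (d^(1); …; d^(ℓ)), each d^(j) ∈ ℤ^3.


Via rank(M_{q-1}∘⋯∘M_p): M ≅ I[1,2], I[1,3], I[3,3]^2.
μ_θ-semistable layers: μ^(1)=5; μ^(2)=3/2; μ^(3)=-2

((0, 1, 0); (0, 1, 1); (2, 0, 2))


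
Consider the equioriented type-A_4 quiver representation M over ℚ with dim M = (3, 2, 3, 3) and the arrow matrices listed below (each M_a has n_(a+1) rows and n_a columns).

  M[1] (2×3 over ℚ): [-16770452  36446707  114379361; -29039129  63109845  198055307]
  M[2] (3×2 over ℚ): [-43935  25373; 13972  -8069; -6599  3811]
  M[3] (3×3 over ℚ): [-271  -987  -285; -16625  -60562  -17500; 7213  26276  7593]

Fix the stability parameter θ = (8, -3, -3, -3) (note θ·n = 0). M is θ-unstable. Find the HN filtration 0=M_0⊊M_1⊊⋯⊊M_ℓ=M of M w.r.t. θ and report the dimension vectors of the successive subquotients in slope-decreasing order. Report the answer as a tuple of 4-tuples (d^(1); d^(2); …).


Interval decomposition of M: I[1,1], I[1,4]^2, I[3,4].
HN type (ℓ=3): μ^(1)=8; μ^(2)=-1/4; μ^(3)=-3

((1, 0, 0, 0); (2, 2, 2, 2); (0, 0, 1, 1))


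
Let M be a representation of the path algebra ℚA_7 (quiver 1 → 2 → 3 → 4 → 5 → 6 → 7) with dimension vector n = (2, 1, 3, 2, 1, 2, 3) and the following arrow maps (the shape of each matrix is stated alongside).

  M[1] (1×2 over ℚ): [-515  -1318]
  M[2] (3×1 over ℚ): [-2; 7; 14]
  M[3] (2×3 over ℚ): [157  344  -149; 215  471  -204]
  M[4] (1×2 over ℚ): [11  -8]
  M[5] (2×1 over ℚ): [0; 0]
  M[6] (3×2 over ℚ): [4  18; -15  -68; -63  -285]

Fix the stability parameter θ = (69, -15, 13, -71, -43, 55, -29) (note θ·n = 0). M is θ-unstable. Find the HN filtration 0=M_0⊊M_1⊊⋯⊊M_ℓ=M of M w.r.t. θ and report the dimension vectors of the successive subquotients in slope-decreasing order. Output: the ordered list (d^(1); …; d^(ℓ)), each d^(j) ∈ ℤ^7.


Via rank(M_{q-1}∘⋯∘M_p): M ≅ I[1,1], I[1,4], I[3,3], I[3,5], I[6,7]^2, I[7,7].
μ_θ-semistable layers: μ^(1)=69; μ^(2)=13; μ^(3)=-1; μ^(4)=-29; μ^(5)=-101/3

((1, 0, 0, 0, 0, 0, 0); (0, 0, 1, 0, 0, 2, 2); (1, 1, 1, 1, 0, 0, 0); (0, 0, 0, 0, 0, 0, 1); (0, 0, 1, 1, 1, 0, 0))


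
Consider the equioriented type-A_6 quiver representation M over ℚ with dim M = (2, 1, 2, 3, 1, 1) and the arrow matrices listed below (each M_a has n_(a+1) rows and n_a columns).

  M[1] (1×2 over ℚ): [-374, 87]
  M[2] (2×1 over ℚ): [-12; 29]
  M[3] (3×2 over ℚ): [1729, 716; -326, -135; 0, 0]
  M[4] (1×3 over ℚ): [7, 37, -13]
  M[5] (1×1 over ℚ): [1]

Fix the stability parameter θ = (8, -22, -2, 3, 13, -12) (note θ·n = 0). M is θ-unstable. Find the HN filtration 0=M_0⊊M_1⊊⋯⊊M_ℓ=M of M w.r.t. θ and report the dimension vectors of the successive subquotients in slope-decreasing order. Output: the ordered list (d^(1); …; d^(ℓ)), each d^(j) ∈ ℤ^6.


Via rank(M_{q-1}∘⋯∘M_p): M ≅ I[1,1], I[1,6], I[3,4], I[4,4].
μ_θ-semistable layers: μ^(1)=8; μ^(2)=3; μ^(3)=4/3; μ^(4)=-2; μ^(5)=-7

((1, 0, 0, 0, 0, 0); (0, 0, 0, 2, 0, 0); (0, 0, 0, 1, 1, 1); (0, 0, 2, 0, 0, 0); (1, 1, 0, 0, 0, 0))


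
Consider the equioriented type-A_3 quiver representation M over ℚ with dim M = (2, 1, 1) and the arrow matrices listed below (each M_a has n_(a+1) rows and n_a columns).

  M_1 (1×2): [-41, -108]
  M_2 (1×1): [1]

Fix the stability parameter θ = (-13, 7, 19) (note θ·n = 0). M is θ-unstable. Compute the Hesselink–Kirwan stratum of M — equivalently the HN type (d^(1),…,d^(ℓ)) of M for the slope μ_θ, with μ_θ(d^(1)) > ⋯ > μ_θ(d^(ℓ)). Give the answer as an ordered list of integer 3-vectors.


Barcode: M ≅ I[1,1], I[1,3]. HN layers by μ_θ (3 steps, strictly decreasing):
  μ^(1)=19; μ^(2)=7; μ^(3)=-13

((0, 0, 1); (0, 1, 0); (2, 0, 0))


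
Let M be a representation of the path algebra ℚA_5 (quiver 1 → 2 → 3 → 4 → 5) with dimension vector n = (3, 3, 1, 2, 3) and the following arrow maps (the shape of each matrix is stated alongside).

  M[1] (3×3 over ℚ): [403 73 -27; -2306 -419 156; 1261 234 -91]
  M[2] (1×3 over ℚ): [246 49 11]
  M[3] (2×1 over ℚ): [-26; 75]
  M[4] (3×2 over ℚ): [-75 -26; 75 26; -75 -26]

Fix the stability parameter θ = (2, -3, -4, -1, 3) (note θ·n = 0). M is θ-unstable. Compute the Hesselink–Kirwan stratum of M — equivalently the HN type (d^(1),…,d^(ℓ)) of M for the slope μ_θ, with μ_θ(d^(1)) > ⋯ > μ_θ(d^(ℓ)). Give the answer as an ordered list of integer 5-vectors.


Barcode: M ≅ I[1,1], I[1,2], I[1,4], I[2,2], I[4,5], I[5,5]^2. HN layers by μ_θ (6 steps, strictly decreasing):
  μ^(1)=3; μ^(2)=2; μ^(3)=-1/2; μ^(4)=-1; μ^(5)=-5/3; μ^(6)=-3

((0, 0, 0, 0, 3); (1, 0, 0, 0, 0); (1, 1, 0, 0, 0); (0, 0, 0, 2, 0); (1, 1, 1, 0, 0); (0, 1, 0, 0, 0))


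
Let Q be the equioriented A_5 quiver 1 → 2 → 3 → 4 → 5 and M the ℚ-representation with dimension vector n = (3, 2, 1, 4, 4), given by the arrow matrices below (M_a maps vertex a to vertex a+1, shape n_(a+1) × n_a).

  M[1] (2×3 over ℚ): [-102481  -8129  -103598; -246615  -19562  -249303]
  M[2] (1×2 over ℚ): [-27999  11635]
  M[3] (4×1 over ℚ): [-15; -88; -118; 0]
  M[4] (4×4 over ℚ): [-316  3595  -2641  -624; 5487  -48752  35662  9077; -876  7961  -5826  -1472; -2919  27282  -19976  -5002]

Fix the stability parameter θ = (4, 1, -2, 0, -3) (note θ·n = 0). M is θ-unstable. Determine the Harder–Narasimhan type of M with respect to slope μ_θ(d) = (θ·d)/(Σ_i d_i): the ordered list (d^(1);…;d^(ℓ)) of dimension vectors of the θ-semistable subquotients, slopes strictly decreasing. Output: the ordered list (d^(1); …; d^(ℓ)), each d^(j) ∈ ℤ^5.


Via rank(M_{q-1}∘⋯∘M_p): M ≅ I[1,1], I[1,2], I[1,5], I[4,5]^3.
μ_θ-semistable layers: μ^(1)=4; μ^(2)=5/2; μ^(3)=0; μ^(4)=-3/2

((1, 0, 0, 0, 0); (1, 1, 0, 0, 0); (1, 1, 1, 1, 1); (0, 0, 0, 3, 3))


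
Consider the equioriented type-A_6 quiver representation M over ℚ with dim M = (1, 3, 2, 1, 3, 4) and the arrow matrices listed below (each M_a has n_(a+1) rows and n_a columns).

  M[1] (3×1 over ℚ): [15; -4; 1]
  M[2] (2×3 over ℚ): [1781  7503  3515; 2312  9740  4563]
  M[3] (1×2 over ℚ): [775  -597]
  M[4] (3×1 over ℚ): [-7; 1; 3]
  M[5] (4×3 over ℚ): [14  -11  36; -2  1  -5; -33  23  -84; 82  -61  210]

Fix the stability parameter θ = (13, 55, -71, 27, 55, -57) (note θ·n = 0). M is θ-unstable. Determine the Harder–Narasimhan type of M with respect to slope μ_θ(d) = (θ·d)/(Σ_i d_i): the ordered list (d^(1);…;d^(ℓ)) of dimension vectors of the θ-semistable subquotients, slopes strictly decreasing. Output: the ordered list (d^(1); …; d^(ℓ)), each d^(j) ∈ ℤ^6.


Via rank(M_{q-1}∘⋯∘M_p): M ≅ I[1,6], I[2,2], I[2,3], I[5,6]^2, I[6,6].
μ_θ-semistable layers: μ^(1)=55; μ^(2)=25/3; μ^(3)=-1; μ^(4)=-8; μ^(5)=-57

((0, 1, 0, 0, 0, 0); (0, 0, 0, 1, 1, 1); (1, 1, 1, 0, 2, 2); (0, 1, 1, 0, 0, 0); (0, 0, 0, 0, 0, 1))
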